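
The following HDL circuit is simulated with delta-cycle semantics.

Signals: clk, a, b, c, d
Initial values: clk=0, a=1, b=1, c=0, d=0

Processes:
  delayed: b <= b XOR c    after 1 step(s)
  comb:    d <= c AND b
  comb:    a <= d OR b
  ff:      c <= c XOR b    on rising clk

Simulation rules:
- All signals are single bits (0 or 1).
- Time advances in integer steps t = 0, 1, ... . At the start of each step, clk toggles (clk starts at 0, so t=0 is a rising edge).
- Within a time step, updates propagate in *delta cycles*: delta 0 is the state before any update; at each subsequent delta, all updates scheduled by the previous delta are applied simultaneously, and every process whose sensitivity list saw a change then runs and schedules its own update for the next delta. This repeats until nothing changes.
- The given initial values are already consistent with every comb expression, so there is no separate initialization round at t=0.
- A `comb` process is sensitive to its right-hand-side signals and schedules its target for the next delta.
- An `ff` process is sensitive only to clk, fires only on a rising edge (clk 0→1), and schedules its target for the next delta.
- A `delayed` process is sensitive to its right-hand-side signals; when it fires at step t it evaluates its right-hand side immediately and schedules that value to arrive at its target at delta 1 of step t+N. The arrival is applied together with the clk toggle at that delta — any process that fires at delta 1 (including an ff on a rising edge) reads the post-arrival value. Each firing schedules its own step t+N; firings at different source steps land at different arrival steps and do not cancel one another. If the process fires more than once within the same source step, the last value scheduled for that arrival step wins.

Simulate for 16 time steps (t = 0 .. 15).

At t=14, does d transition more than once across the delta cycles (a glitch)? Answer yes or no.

yes

[bits: c,clk,b,d,a]
t=0: Δ0=00101 Δ1=01101 Δ2=11101 Δ3=11111 | 3Δ
t=1: Δ0=11111 Δ1=10011 Δ2=10001 Δ3=10000 | 3Δ
t=2: Δ0=10000 Δ1=11100 Δ2=01111 Δ3=01101 | 3Δ
t=3: Δ0=01101 Δ1=00101 | 1Δ
t=4: Δ0=00101 Δ1=01101 Δ2=11101 Δ3=11111 | 3Δ
t=5: Δ0=11111 Δ1=10011 Δ2=10001 Δ3=10000 | 3Δ
t=6: Δ0=10000 Δ1=11100 Δ2=01111 Δ3=01101 | 3Δ
t=7: Δ0=01101 Δ1=00101 | 1Δ
t=8: Δ0=00101 Δ1=01101 Δ2=11101 Δ3=11111 | 3Δ
t=9: Δ0=11111 Δ1=10011 Δ2=10001 Δ3=10000 | 3Δ
t=10: Δ0=10000 Δ1=11100 Δ2=01111 Δ3=01101 | 3Δ
t=11: Δ0=01101 Δ1=00101 | 1Δ
t=12: Δ0=00101 Δ1=01101 Δ2=11101 Δ3=11111 | 3Δ
t=13: Δ0=11111 Δ1=10011 Δ2=10001 Δ3=10000 | 3Δ
t=14: Δ0=10000 Δ1=11100 Δ2=01111 Δ3=01101 | 3Δ
t=15: Δ0=01101 Δ1=00101 | 1Δ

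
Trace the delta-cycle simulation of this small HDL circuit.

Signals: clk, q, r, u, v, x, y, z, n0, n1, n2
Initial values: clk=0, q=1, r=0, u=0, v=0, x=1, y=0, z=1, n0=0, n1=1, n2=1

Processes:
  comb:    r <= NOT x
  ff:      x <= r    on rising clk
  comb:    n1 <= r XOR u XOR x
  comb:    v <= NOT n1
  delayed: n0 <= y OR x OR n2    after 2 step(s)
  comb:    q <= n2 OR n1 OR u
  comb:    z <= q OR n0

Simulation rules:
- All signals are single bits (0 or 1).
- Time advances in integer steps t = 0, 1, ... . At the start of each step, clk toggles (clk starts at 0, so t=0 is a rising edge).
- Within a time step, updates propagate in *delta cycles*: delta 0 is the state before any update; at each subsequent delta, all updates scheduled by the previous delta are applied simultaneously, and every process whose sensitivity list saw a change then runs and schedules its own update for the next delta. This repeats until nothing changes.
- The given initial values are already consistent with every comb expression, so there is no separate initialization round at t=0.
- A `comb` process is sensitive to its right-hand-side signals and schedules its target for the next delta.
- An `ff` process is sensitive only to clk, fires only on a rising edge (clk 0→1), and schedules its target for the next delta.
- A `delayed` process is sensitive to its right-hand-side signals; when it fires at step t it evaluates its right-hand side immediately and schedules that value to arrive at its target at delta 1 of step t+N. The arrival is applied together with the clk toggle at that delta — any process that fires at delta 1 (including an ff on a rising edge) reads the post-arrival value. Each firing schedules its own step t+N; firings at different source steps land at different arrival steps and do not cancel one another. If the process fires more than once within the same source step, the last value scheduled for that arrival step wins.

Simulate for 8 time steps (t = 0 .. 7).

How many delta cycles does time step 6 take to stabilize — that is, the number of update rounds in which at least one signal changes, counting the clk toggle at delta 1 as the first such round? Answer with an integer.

5

t0.Δ0 n1=1 n0=0 r=0 y=0 q=1 u=0 v=0 z=1 x=1 n2=1 clk=0
t0.Δ1 n1=1 n0=0 r=0 y=0 q=1 u=0 v=0 z=1 x=1 n2=1 clk=1
t0.Δ2 n1=1 n0=0 r=0 y=0 q=1 u=0 v=0 z=1 x=0 n2=1 clk=1
t0.Δ3 n1=0 n0=0 r=1 y=0 q=1 u=0 v=0 z=1 x=0 n2=1 clk=1
t0.Δ4 n1=1 n0=0 r=1 y=0 q=1 u=0 v=1 z=1 x=0 n2=1 clk=1
t0.Δ5 n1=1 n0=0 r=1 y=0 q=1 u=0 v=0 z=1 x=0 n2=1 clk=1
t1.Δ0 n1=1 n0=0 r=1 y=0 q=1 u=0 v=0 z=1 x=0 n2=1 clk=1
t1.Δ1 n1=1 n0=0 r=1 y=0 q=1 u=0 v=0 z=1 x=0 n2=1 clk=0
t2.Δ0 n1=1 n0=0 r=1 y=0 q=1 u=0 v=0 z=1 x=0 n2=1 clk=0
t2.Δ1 n1=1 n0=1 r=1 y=0 q=1 u=0 v=0 z=1 x=0 n2=1 clk=1
t2.Δ2 n1=1 n0=1 r=1 y=0 q=1 u=0 v=0 z=1 x=1 n2=1 clk=1
t2.Δ3 n1=0 n0=1 r=0 y=0 q=1 u=0 v=0 z=1 x=1 n2=1 clk=1
t2.Δ4 n1=1 n0=1 r=0 y=0 q=1 u=0 v=1 z=1 x=1 n2=1 clk=1
t2.Δ5 n1=1 n0=1 r=0 y=0 q=1 u=0 v=0 z=1 x=1 n2=1 clk=1
t3.Δ0 n1=1 n0=1 r=0 y=0 q=1 u=0 v=0 z=1 x=1 n2=1 clk=1
t3.Δ1 n1=1 n0=1 r=0 y=0 q=1 u=0 v=0 z=1 x=1 n2=1 clk=0
t4.Δ0 n1=1 n0=1 r=0 y=0 q=1 u=0 v=0 z=1 x=1 n2=1 clk=0
t4.Δ1 n1=1 n0=1 r=0 y=0 q=1 u=0 v=0 z=1 x=1 n2=1 clk=1
t4.Δ2 n1=1 n0=1 r=0 y=0 q=1 u=0 v=0 z=1 x=0 n2=1 clk=1
t4.Δ3 n1=0 n0=1 r=1 y=0 q=1 u=0 v=0 z=1 x=0 n2=1 clk=1
t4.Δ4 n1=1 n0=1 r=1 y=0 q=1 u=0 v=1 z=1 x=0 n2=1 clk=1
t4.Δ5 n1=1 n0=1 r=1 y=0 q=1 u=0 v=0 z=1 x=0 n2=1 clk=1
t5.Δ0 n1=1 n0=1 r=1 y=0 q=1 u=0 v=0 z=1 x=0 n2=1 clk=1
t5.Δ1 n1=1 n0=1 r=1 y=0 q=1 u=0 v=0 z=1 x=0 n2=1 clk=0
t6.Δ0 n1=1 n0=1 r=1 y=0 q=1 u=0 v=0 z=1 x=0 n2=1 clk=0
t6.Δ1 n1=1 n0=1 r=1 y=0 q=1 u=0 v=0 z=1 x=0 n2=1 clk=1
t6.Δ2 n1=1 n0=1 r=1 y=0 q=1 u=0 v=0 z=1 x=1 n2=1 clk=1
t6.Δ3 n1=0 n0=1 r=0 y=0 q=1 u=0 v=0 z=1 x=1 n2=1 clk=1
t6.Δ4 n1=1 n0=1 r=0 y=0 q=1 u=0 v=1 z=1 x=1 n2=1 clk=1
t6.Δ5 n1=1 n0=1 r=0 y=0 q=1 u=0 v=0 z=1 x=1 n2=1 clk=1
t7.Δ0 n1=1 n0=1 r=0 y=0 q=1 u=0 v=0 z=1 x=1 n2=1 clk=1
t7.Δ1 n1=1 n0=1 r=0 y=0 q=1 u=0 v=0 z=1 x=1 n2=1 clk=0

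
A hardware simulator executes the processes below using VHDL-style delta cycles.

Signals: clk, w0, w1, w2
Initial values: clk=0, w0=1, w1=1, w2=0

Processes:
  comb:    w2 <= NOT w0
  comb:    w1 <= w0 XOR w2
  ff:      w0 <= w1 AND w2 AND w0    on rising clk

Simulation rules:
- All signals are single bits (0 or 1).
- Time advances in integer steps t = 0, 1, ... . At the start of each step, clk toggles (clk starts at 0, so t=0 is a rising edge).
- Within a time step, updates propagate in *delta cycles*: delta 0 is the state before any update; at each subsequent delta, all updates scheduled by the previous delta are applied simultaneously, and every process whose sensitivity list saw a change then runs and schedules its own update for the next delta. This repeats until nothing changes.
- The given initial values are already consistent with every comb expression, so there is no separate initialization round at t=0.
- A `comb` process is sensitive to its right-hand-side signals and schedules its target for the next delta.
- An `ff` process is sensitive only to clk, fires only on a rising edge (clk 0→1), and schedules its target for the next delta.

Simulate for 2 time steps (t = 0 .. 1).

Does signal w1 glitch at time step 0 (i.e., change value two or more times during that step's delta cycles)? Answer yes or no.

yes

t0.Δ0 w0=1 clk=0 w2=0 w1=1
t0.Δ1 w0=1 clk=1 w2=0 w1=1
t0.Δ2 w0=0 clk=1 w2=0 w1=1
t0.Δ3 w0=0 clk=1 w2=1 w1=0
t0.Δ4 w0=0 clk=1 w2=1 w1=1
t1.Δ0 w0=0 clk=1 w2=1 w1=1
t1.Δ1 w0=0 clk=0 w2=1 w1=1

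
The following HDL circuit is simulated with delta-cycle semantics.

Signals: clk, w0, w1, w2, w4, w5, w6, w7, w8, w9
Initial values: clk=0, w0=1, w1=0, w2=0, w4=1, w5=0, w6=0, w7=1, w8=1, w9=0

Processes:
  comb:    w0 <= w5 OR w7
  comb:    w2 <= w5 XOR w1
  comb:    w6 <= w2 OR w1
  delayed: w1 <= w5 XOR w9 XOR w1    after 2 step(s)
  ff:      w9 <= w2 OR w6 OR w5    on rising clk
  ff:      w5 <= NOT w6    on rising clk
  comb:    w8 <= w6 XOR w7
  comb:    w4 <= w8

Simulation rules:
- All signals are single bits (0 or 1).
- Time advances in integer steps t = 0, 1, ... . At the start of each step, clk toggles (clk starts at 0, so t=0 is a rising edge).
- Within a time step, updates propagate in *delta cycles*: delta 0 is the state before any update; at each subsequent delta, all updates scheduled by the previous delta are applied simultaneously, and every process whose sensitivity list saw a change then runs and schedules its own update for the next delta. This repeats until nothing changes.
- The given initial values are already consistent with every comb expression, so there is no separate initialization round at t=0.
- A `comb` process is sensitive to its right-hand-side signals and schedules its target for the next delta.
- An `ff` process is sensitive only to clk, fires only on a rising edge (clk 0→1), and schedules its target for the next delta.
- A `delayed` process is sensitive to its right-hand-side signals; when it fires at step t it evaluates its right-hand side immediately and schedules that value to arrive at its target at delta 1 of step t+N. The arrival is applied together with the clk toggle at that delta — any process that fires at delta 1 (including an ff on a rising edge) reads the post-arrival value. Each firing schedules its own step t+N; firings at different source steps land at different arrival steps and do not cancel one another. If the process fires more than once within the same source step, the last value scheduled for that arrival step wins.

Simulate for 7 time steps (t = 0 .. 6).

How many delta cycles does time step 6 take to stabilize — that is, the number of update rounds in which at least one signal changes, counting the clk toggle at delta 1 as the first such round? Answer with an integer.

4

t=0 Δ0: w8=1 w1=0 clk=0 w7=1 w0=1 w5=0 w4=1 w9=0 w6=0 w2=0
  Δ1: clk:0→1
  Δ2: w5:0→1
  Δ3: w2:0→1
  Δ4: w6:0→1
  Δ5: w8:1→0
  Δ6: w4:1→0
  (6Δ to stable)
t=1 Δ0: w8=0 w1=0 clk=1 w7=1 w0=1 w5=1 w4=0 w9=0 w6=1 w2=1
  Δ1: clk:1→0
  (1Δ to stable)
t=2 Δ0: w8=0 w1=0 clk=0 w7=1 w0=1 w5=1 w4=0 w9=0 w6=1 w2=1
  Δ1: w1:0→1, clk:0→1
  Δ2: w5:1→0, w9:0→1, w2:1→0
  Δ3: w2:0→1
  (3Δ to stable)
t=3 Δ0: w8=0 w1=1 clk=1 w7=1 w0=1 w5=0 w4=0 w9=1 w6=1 w2=1
  Δ1: clk:1→0
  (1Δ to stable)
t=4 Δ0: w8=0 w1=1 clk=0 w7=1 w0=1 w5=0 w4=0 w9=1 w6=1 w2=1
  Δ1: w1:1→0, clk:0→1
  Δ2: w2:1→0
  Δ3: w6:1→0
  Δ4: w8:0→1
  Δ5: w4:0→1
  (5Δ to stable)
t=5 Δ0: w8=1 w1=0 clk=1 w7=1 w0=1 w5=0 w4=1 w9=1 w6=0 w2=0
  Δ1: clk:1→0
  (1Δ to stable)
t=6 Δ0: w8=1 w1=0 clk=0 w7=1 w0=1 w5=0 w4=1 w9=1 w6=0 w2=0
  Δ1: w1:0→1, clk:0→1
  Δ2: w5:0→1, w9:1→0, w6:0→1, w2:0→1
  Δ3: w8:1→0, w2:1→0
  Δ4: w4:1→0
  (4Δ to stable)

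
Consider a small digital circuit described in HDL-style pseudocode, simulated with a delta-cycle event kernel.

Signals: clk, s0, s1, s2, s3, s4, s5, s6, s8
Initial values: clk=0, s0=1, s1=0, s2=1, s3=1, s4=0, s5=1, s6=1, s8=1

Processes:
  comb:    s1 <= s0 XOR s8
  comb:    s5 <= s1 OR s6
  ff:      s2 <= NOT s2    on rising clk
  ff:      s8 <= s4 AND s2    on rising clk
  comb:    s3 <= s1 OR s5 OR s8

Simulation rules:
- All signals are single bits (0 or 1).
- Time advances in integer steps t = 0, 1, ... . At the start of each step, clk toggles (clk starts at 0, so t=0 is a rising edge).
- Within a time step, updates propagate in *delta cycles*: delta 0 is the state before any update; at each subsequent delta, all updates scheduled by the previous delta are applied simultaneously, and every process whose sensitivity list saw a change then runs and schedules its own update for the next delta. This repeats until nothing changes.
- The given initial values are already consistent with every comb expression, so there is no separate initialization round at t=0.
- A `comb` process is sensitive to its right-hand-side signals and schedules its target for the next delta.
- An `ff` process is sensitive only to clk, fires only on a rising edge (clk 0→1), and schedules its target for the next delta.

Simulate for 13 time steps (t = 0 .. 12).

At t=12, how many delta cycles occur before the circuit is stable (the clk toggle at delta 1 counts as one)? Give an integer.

t0.Δ0 s3=1 s8=1 s6=1 s4=0 s0=1 clk=0 s1=0 s2=1 s5=1
t0.Δ1 s3=1 s8=1 s6=1 s4=0 s0=1 clk=1 s1=0 s2=1 s5=1
t0.Δ2 s3=1 s8=0 s6=1 s4=0 s0=1 clk=1 s1=0 s2=0 s5=1
t0.Δ3 s3=1 s8=0 s6=1 s4=0 s0=1 clk=1 s1=1 s2=0 s5=1
t1.Δ0 s3=1 s8=0 s6=1 s4=0 s0=1 clk=1 s1=1 s2=0 s5=1
t1.Δ1 s3=1 s8=0 s6=1 s4=0 s0=1 clk=0 s1=1 s2=0 s5=1
t2.Δ0 s3=1 s8=0 s6=1 s4=0 s0=1 clk=0 s1=1 s2=0 s5=1
t2.Δ1 s3=1 s8=0 s6=1 s4=0 s0=1 clk=1 s1=1 s2=0 s5=1
t2.Δ2 s3=1 s8=0 s6=1 s4=0 s0=1 clk=1 s1=1 s2=1 s5=1
t3.Δ0 s3=1 s8=0 s6=1 s4=0 s0=1 clk=1 s1=1 s2=1 s5=1
t3.Δ1 s3=1 s8=0 s6=1 s4=0 s0=1 clk=0 s1=1 s2=1 s5=1
t4.Δ0 s3=1 s8=0 s6=1 s4=0 s0=1 clk=0 s1=1 s2=1 s5=1
t4.Δ1 s3=1 s8=0 s6=1 s4=0 s0=1 clk=1 s1=1 s2=1 s5=1
t4.Δ2 s3=1 s8=0 s6=1 s4=0 s0=1 clk=1 s1=1 s2=0 s5=1
t5.Δ0 s3=1 s8=0 s6=1 s4=0 s0=1 clk=1 s1=1 s2=0 s5=1
t5.Δ1 s3=1 s8=0 s6=1 s4=0 s0=1 clk=0 s1=1 s2=0 s5=1
t6.Δ0 s3=1 s8=0 s6=1 s4=0 s0=1 clk=0 s1=1 s2=0 s5=1
t6.Δ1 s3=1 s8=0 s6=1 s4=0 s0=1 clk=1 s1=1 s2=0 s5=1
t6.Δ2 s3=1 s8=0 s6=1 s4=0 s0=1 clk=1 s1=1 s2=1 s5=1
t7.Δ0 s3=1 s8=0 s6=1 s4=0 s0=1 clk=1 s1=1 s2=1 s5=1
t7.Δ1 s3=1 s8=0 s6=1 s4=0 s0=1 clk=0 s1=1 s2=1 s5=1
t8.Δ0 s3=1 s8=0 s6=1 s4=0 s0=1 clk=0 s1=1 s2=1 s5=1
t8.Δ1 s3=1 s8=0 s6=1 s4=0 s0=1 clk=1 s1=1 s2=1 s5=1
t8.Δ2 s3=1 s8=0 s6=1 s4=0 s0=1 clk=1 s1=1 s2=0 s5=1
t9.Δ0 s3=1 s8=0 s6=1 s4=0 s0=1 clk=1 s1=1 s2=0 s5=1
t9.Δ1 s3=1 s8=0 s6=1 s4=0 s0=1 clk=0 s1=1 s2=0 s5=1
t10.Δ0 s3=1 s8=0 s6=1 s4=0 s0=1 clk=0 s1=1 s2=0 s5=1
t10.Δ1 s3=1 s8=0 s6=1 s4=0 s0=1 clk=1 s1=1 s2=0 s5=1
t10.Δ2 s3=1 s8=0 s6=1 s4=0 s0=1 clk=1 s1=1 s2=1 s5=1
t11.Δ0 s3=1 s8=0 s6=1 s4=0 s0=1 clk=1 s1=1 s2=1 s5=1
t11.Δ1 s3=1 s8=0 s6=1 s4=0 s0=1 clk=0 s1=1 s2=1 s5=1
t12.Δ0 s3=1 s8=0 s6=1 s4=0 s0=1 clk=0 s1=1 s2=1 s5=1
t12.Δ1 s3=1 s8=0 s6=1 s4=0 s0=1 clk=1 s1=1 s2=1 s5=1
t12.Δ2 s3=1 s8=0 s6=1 s4=0 s0=1 clk=1 s1=1 s2=0 s5=1

2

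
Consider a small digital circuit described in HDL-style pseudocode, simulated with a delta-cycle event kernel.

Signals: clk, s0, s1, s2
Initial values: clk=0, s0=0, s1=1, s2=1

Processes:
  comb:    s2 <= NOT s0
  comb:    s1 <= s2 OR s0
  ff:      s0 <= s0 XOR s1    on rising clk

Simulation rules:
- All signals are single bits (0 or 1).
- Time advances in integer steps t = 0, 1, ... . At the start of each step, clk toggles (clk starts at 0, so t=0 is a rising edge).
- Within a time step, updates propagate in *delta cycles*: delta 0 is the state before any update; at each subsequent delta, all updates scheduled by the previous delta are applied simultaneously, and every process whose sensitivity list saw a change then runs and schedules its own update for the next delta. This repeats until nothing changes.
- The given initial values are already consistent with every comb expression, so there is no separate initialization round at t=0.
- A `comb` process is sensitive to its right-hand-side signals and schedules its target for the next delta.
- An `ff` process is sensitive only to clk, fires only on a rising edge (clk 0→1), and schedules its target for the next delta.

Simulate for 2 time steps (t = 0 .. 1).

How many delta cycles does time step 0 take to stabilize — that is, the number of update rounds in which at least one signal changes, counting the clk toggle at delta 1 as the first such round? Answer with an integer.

3

t0.Δ0 s2=1 s1=1 s0=0 clk=0
t0.Δ1 s2=1 s1=1 s0=0 clk=1
t0.Δ2 s2=1 s1=1 s0=1 clk=1
t0.Δ3 s2=0 s1=1 s0=1 clk=1
t1.Δ0 s2=0 s1=1 s0=1 clk=1
t1.Δ1 s2=0 s1=1 s0=1 clk=0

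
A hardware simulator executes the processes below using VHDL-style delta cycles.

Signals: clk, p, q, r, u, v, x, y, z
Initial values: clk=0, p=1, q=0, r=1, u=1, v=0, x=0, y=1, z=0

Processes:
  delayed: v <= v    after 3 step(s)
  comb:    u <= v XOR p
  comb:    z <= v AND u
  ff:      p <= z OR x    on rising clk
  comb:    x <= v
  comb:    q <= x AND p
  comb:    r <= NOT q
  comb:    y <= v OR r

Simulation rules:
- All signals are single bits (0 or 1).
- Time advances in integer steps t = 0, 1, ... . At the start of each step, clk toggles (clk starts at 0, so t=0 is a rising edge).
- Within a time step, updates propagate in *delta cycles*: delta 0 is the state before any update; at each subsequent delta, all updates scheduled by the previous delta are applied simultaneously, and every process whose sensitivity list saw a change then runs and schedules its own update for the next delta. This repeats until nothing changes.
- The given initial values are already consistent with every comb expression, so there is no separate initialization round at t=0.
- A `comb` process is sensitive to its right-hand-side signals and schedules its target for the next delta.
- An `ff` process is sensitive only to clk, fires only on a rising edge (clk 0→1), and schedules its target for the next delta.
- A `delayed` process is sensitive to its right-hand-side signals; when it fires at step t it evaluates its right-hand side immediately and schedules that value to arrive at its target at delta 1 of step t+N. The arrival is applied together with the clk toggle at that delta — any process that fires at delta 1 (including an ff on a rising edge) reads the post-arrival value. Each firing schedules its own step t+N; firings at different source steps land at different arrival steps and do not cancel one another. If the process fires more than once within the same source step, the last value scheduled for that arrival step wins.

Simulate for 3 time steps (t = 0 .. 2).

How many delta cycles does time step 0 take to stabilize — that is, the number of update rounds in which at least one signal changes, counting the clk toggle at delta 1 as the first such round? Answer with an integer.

3

[bits: z,r,u,y,p,q,v,clk,x]
t=0: Δ0=011110000 Δ1=011110010 Δ2=011100010 Δ3=010100010 | 3Δ
t=1: Δ0=010100010 Δ1=010100000 | 1Δ
t=2: Δ0=010100000 Δ1=010100010 | 1Δ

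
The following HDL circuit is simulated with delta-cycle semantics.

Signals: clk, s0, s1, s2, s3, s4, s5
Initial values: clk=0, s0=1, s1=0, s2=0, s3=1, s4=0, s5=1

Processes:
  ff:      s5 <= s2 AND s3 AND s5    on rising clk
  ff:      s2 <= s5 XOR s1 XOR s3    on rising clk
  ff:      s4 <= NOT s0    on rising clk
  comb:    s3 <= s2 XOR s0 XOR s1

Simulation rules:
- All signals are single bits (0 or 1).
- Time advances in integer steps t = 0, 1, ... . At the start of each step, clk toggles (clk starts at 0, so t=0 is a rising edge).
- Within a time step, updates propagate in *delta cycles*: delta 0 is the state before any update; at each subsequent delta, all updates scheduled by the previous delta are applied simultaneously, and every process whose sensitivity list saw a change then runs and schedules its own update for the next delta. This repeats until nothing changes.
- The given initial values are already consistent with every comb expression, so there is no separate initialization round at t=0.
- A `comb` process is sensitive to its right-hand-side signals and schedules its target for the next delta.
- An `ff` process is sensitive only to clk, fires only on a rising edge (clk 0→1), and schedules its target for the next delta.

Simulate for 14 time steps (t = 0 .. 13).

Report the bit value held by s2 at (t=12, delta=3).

t0.Δ0 s2=0 s3=1 s4=0 s0=1 s5=1 s1=0 clk=0
t0.Δ1 s2=0 s3=1 s4=0 s0=1 s5=1 s1=0 clk=1
t0.Δ2 s2=0 s3=1 s4=0 s0=1 s5=0 s1=0 clk=1
t1.Δ0 s2=0 s3=1 s4=0 s0=1 s5=0 s1=0 clk=1
t1.Δ1 s2=0 s3=1 s4=0 s0=1 s5=0 s1=0 clk=0
t2.Δ0 s2=0 s3=1 s4=0 s0=1 s5=0 s1=0 clk=0
t2.Δ1 s2=0 s3=1 s4=0 s0=1 s5=0 s1=0 clk=1
t2.Δ2 s2=1 s3=1 s4=0 s0=1 s5=0 s1=0 clk=1
t2.Δ3 s2=1 s3=0 s4=0 s0=1 s5=0 s1=0 clk=1
t3.Δ0 s2=1 s3=0 s4=0 s0=1 s5=0 s1=0 clk=1
t3.Δ1 s2=1 s3=0 s4=0 s0=1 s5=0 s1=0 clk=0
t4.Δ0 s2=1 s3=0 s4=0 s0=1 s5=0 s1=0 clk=0
t4.Δ1 s2=1 s3=0 s4=0 s0=1 s5=0 s1=0 clk=1
t4.Δ2 s2=0 s3=0 s4=0 s0=1 s5=0 s1=0 clk=1
t4.Δ3 s2=0 s3=1 s4=0 s0=1 s5=0 s1=0 clk=1
t5.Δ0 s2=0 s3=1 s4=0 s0=1 s5=0 s1=0 clk=1
t5.Δ1 s2=0 s3=1 s4=0 s0=1 s5=0 s1=0 clk=0
t6.Δ0 s2=0 s3=1 s4=0 s0=1 s5=0 s1=0 clk=0
t6.Δ1 s2=0 s3=1 s4=0 s0=1 s5=0 s1=0 clk=1
t6.Δ2 s2=1 s3=1 s4=0 s0=1 s5=0 s1=0 clk=1
t6.Δ3 s2=1 s3=0 s4=0 s0=1 s5=0 s1=0 clk=1
t7.Δ0 s2=1 s3=0 s4=0 s0=1 s5=0 s1=0 clk=1
t7.Δ1 s2=1 s3=0 s4=0 s0=1 s5=0 s1=0 clk=0
t8.Δ0 s2=1 s3=0 s4=0 s0=1 s5=0 s1=0 clk=0
t8.Δ1 s2=1 s3=0 s4=0 s0=1 s5=0 s1=0 clk=1
t8.Δ2 s2=0 s3=0 s4=0 s0=1 s5=0 s1=0 clk=1
t8.Δ3 s2=0 s3=1 s4=0 s0=1 s5=0 s1=0 clk=1
t9.Δ0 s2=0 s3=1 s4=0 s0=1 s5=0 s1=0 clk=1
t9.Δ1 s2=0 s3=1 s4=0 s0=1 s5=0 s1=0 clk=0
t10.Δ0 s2=0 s3=1 s4=0 s0=1 s5=0 s1=0 clk=0
t10.Δ1 s2=0 s3=1 s4=0 s0=1 s5=0 s1=0 clk=1
t10.Δ2 s2=1 s3=1 s4=0 s0=1 s5=0 s1=0 clk=1
t10.Δ3 s2=1 s3=0 s4=0 s0=1 s5=0 s1=0 clk=1
t11.Δ0 s2=1 s3=0 s4=0 s0=1 s5=0 s1=0 clk=1
t11.Δ1 s2=1 s3=0 s4=0 s0=1 s5=0 s1=0 clk=0
t12.Δ0 s2=1 s3=0 s4=0 s0=1 s5=0 s1=0 clk=0
t12.Δ1 s2=1 s3=0 s4=0 s0=1 s5=0 s1=0 clk=1
t12.Δ2 s2=0 s3=0 s4=0 s0=1 s5=0 s1=0 clk=1
t12.Δ3 s2=0 s3=1 s4=0 s0=1 s5=0 s1=0 clk=1
t13.Δ0 s2=0 s3=1 s4=0 s0=1 s5=0 s1=0 clk=1
t13.Δ1 s2=0 s3=1 s4=0 s0=1 s5=0 s1=0 clk=0

0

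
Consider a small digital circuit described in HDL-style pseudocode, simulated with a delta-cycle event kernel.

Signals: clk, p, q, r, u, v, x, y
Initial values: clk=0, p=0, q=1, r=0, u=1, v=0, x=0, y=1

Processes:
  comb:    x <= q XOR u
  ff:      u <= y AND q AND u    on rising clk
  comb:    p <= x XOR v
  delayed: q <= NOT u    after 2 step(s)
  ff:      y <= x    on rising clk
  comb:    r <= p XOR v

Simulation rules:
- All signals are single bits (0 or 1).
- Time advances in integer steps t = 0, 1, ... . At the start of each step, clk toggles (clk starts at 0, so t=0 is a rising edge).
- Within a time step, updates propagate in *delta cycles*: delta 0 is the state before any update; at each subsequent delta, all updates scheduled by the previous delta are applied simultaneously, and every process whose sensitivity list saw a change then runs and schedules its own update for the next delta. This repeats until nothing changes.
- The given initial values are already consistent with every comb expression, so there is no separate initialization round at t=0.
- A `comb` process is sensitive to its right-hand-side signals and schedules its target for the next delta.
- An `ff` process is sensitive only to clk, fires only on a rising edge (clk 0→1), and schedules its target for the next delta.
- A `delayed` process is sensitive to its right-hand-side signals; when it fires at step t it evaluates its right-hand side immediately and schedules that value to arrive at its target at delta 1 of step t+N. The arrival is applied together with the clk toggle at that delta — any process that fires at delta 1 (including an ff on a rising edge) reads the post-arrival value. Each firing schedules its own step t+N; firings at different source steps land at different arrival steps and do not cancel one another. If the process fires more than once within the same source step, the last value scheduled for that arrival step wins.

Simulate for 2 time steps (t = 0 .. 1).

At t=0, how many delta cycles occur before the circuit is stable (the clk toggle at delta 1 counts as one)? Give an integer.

2

[bits: p,v,q,y,clk,x,r,u]
t=0: Δ0=00110001 Δ1=00111001 Δ2=00101001 | 2Δ
t=1: Δ0=00101001 Δ1=00100001 | 1Δ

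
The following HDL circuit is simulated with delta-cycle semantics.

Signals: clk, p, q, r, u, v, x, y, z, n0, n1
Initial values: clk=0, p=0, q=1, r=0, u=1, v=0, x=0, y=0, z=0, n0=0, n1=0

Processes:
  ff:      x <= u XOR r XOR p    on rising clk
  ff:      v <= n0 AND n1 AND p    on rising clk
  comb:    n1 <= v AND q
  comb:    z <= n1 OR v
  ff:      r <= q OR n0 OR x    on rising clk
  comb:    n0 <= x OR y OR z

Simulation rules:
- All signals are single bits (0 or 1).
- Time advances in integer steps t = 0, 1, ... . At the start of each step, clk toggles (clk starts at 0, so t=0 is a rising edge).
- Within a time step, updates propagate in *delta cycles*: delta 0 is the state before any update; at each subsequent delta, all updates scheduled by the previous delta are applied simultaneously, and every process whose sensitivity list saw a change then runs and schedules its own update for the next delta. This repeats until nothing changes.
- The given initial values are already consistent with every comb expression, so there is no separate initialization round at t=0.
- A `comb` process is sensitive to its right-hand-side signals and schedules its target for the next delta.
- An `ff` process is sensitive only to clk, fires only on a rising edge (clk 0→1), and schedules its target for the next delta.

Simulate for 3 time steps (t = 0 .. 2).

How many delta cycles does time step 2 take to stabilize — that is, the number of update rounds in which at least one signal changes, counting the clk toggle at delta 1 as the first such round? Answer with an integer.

3

[bits: u,v,p,n1,x,y,n0,q,z,clk,r]
t=0: Δ0=10000001000 Δ1=10000001010 Δ2=10001001011 Δ3=10001011011 | 3Δ
t=1: Δ0=10001011011 Δ1=10001011001 | 1Δ
t=2: Δ0=10001011001 Δ1=10001011011 Δ2=10000011011 Δ3=10000001011 | 3Δ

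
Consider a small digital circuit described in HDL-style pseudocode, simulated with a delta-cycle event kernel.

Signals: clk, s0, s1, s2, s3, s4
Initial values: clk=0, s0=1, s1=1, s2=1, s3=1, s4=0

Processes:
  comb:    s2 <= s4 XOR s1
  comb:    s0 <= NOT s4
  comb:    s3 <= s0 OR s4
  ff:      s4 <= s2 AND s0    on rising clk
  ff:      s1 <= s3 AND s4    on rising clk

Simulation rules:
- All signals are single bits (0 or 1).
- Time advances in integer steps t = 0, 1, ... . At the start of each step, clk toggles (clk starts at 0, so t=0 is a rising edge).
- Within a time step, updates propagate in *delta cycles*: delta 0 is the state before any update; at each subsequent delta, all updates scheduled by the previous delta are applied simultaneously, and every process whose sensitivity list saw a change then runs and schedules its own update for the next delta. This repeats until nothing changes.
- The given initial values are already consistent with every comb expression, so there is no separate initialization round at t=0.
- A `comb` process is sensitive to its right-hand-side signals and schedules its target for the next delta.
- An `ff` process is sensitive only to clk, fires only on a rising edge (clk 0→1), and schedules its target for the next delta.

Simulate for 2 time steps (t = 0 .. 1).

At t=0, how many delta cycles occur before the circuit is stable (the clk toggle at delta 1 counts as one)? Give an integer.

[bits: s0,s4,s1,clk,s3,s2]
t=0: Δ0=101011 Δ1=101111 Δ2=110111 Δ3=010111 | 3Δ
t=1: Δ0=010111 Δ1=010011 | 1Δ

3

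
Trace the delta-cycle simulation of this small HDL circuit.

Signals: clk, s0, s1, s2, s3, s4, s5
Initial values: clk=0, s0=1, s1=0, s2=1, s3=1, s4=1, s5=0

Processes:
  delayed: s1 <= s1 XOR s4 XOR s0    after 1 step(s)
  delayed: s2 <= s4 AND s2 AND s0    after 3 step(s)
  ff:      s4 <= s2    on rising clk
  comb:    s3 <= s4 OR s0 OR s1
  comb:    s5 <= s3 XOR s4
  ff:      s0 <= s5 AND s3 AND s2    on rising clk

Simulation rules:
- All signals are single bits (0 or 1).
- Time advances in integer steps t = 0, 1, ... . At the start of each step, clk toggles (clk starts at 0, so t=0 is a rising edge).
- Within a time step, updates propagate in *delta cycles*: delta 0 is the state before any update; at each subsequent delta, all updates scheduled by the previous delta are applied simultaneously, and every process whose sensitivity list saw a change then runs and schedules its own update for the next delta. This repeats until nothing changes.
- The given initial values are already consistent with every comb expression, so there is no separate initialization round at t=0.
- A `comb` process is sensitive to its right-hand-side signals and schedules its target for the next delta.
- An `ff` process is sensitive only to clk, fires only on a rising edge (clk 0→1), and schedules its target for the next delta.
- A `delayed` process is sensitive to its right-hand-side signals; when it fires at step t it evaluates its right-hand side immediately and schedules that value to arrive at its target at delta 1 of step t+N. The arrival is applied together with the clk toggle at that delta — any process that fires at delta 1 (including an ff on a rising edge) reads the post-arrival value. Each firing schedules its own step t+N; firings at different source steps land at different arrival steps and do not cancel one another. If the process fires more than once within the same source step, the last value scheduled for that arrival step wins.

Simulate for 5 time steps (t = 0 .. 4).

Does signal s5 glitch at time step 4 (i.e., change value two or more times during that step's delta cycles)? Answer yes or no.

t=0 Δ0: s3=1 s5=0 s1=0 clk=0 s4=1 s0=1 s2=1
  Δ1: clk:0→1
  Δ2: s0:1→0
  (2Δ to stable)
t=1 Δ0: s3=1 s5=0 s1=0 clk=1 s4=1 s0=0 s2=1
  Δ1: s1:0→1, clk:1→0
  (1Δ to stable)
t=2 Δ0: s3=1 s5=0 s1=1 clk=0 s4=1 s0=0 s2=1
  Δ1: s1:1→0, clk:0→1
  (1Δ to stable)
t=3 Δ0: s3=1 s5=0 s1=0 clk=1 s4=1 s0=0 s2=1
  Δ1: s1:0→1, clk:1→0, s2:1→0
  (1Δ to stable)
t=4 Δ0: s3=1 s5=0 s1=1 clk=0 s4=1 s0=0 s2=0
  Δ1: s1:1→0, clk:0→1
  Δ2: s4:1→0
  Δ3: s3:1→0, s5:0→1
  Δ4: s5:1→0
  (4Δ to stable)

yes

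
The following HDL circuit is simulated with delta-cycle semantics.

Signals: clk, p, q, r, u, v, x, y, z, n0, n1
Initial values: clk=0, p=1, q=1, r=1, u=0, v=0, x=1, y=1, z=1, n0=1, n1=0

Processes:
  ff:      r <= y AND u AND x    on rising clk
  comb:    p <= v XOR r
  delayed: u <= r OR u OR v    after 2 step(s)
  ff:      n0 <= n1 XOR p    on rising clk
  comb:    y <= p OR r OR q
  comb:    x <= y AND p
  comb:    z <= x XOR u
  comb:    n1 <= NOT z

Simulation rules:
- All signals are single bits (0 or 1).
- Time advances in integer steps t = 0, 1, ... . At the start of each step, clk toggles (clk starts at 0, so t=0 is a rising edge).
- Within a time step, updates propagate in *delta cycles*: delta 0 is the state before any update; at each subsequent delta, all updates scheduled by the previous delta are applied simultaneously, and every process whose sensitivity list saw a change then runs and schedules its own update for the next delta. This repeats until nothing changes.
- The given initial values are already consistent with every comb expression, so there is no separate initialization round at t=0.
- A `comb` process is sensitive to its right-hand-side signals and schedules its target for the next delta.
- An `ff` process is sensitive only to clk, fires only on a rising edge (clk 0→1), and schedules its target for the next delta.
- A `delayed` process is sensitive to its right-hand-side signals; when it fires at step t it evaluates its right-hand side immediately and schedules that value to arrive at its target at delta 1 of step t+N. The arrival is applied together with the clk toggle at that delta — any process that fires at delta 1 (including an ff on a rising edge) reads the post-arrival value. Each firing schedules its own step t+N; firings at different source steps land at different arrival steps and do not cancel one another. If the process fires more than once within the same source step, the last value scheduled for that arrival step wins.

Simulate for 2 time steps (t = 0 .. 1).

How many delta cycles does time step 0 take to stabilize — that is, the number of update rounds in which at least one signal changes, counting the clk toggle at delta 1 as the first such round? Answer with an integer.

6

t=0 Δ0: n0=1 z=1 v=0 n1=0 u=0 q=1 r=1 x=1 y=1 clk=0 p=1
  Δ1: clk:0→1
  Δ2: r:1→0
  Δ3: p:1→0
  Δ4: x:1→0
  Δ5: z:1→0
  Δ6: n1:0→1
  (6Δ to stable)
t=1 Δ0: n0=1 z=0 v=0 n1=1 u=0 q=1 r=0 x=0 y=1 clk=1 p=0
  Δ1: clk:1→0
  (1Δ to stable)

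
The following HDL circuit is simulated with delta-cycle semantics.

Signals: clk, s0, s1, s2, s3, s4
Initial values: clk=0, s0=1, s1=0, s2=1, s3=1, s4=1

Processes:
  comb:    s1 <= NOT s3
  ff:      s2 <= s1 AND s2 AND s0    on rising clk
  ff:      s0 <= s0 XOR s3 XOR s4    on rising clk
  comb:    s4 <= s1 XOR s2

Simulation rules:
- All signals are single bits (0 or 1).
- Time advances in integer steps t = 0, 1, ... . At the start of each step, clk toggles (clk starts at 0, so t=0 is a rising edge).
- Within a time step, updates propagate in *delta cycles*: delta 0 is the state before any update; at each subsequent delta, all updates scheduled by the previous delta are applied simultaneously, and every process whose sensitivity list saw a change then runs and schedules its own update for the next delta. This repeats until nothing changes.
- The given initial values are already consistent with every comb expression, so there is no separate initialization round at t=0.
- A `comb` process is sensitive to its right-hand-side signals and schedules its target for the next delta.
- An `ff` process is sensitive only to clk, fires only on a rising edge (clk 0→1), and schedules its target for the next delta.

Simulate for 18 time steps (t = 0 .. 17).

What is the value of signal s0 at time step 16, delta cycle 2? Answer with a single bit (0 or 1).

t=0 Δ0: s2=1 s0=1 s4=1 s3=1 s1=0 clk=0
  Δ1: clk:0→1
  Δ2: s2:1→0
  Δ3: s4:1→0
  (3Δ to stable)
t=1 Δ0: s2=0 s0=1 s4=0 s3=1 s1=0 clk=1
  Δ1: clk:1→0
  (1Δ to stable)
t=2 Δ0: s2=0 s0=1 s4=0 s3=1 s1=0 clk=0
  Δ1: clk:0→1
  Δ2: s0:1→0
  (2Δ to stable)
t=3 Δ0: s2=0 s0=0 s4=0 s3=1 s1=0 clk=1
  Δ1: clk:1→0
  (1Δ to stable)
t=4 Δ0: s2=0 s0=0 s4=0 s3=1 s1=0 clk=0
  Δ1: clk:0→1
  Δ2: s0:0→1
  (2Δ to stable)
t=5 Δ0: s2=0 s0=1 s4=0 s3=1 s1=0 clk=1
  Δ1: clk:1→0
  (1Δ to stable)
t=6 Δ0: s2=0 s0=1 s4=0 s3=1 s1=0 clk=0
  Δ1: clk:0→1
  Δ2: s0:1→0
  (2Δ to stable)
t=7 Δ0: s2=0 s0=0 s4=0 s3=1 s1=0 clk=1
  Δ1: clk:1→0
  (1Δ to stable)
t=8 Δ0: s2=0 s0=0 s4=0 s3=1 s1=0 clk=0
  Δ1: clk:0→1
  Δ2: s0:0→1
  (2Δ to stable)
t=9 Δ0: s2=0 s0=1 s4=0 s3=1 s1=0 clk=1
  Δ1: clk:1→0
  (1Δ to stable)
t=10 Δ0: s2=0 s0=1 s4=0 s3=1 s1=0 clk=0
  Δ1: clk:0→1
  Δ2: s0:1→0
  (2Δ to stable)
t=11 Δ0: s2=0 s0=0 s4=0 s3=1 s1=0 clk=1
  Δ1: clk:1→0
  (1Δ to stable)
t=12 Δ0: s2=0 s0=0 s4=0 s3=1 s1=0 clk=0
  Δ1: clk:0→1
  Δ2: s0:0→1
  (2Δ to stable)
t=13 Δ0: s2=0 s0=1 s4=0 s3=1 s1=0 clk=1
  Δ1: clk:1→0
  (1Δ to stable)
t=14 Δ0: s2=0 s0=1 s4=0 s3=1 s1=0 clk=0
  Δ1: clk:0→1
  Δ2: s0:1→0
  (2Δ to stable)
t=15 Δ0: s2=0 s0=0 s4=0 s3=1 s1=0 clk=1
  Δ1: clk:1→0
  (1Δ to stable)
t=16 Δ0: s2=0 s0=0 s4=0 s3=1 s1=0 clk=0
  Δ1: clk:0→1
  Δ2: s0:0→1
  (2Δ to stable)
t=17 Δ0: s2=0 s0=1 s4=0 s3=1 s1=0 clk=1
  Δ1: clk:1→0
  (1Δ to stable)

1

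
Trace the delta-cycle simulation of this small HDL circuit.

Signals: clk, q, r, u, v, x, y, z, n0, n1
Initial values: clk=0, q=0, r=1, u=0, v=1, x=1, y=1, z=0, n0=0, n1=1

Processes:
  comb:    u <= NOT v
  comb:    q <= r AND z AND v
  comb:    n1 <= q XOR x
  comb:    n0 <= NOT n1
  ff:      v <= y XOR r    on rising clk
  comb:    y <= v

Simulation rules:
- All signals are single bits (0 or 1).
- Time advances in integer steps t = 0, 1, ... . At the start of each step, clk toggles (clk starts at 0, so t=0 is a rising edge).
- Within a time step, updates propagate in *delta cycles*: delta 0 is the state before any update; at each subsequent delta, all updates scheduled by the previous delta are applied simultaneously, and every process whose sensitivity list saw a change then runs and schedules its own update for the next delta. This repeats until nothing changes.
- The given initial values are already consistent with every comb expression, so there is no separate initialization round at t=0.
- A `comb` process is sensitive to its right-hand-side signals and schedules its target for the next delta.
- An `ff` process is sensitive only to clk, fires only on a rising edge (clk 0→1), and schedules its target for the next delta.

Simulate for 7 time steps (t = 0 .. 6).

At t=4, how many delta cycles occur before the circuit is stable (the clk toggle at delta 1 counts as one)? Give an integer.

3

[bits: u,n0,y,v,r,n1,clk,z,q,x]
t=0: Δ0=0011110001 Δ1=0011111001 Δ2=0010111001 Δ3=1000111001 | 3Δ
t=1: Δ0=1000111001 Δ1=1000110001 | 1Δ
t=2: Δ0=1000110001 Δ1=1000111001 Δ2=1001111001 Δ3=0011111001 | 3Δ
t=3: Δ0=0011111001 Δ1=0011110001 | 1Δ
t=4: Δ0=0011110001 Δ1=0011111001 Δ2=0010111001 Δ3=1000111001 | 3Δ
t=5: Δ0=1000111001 Δ1=1000110001 | 1Δ
t=6: Δ0=1000110001 Δ1=1000111001 Δ2=1001111001 Δ3=0011111001 | 3Δ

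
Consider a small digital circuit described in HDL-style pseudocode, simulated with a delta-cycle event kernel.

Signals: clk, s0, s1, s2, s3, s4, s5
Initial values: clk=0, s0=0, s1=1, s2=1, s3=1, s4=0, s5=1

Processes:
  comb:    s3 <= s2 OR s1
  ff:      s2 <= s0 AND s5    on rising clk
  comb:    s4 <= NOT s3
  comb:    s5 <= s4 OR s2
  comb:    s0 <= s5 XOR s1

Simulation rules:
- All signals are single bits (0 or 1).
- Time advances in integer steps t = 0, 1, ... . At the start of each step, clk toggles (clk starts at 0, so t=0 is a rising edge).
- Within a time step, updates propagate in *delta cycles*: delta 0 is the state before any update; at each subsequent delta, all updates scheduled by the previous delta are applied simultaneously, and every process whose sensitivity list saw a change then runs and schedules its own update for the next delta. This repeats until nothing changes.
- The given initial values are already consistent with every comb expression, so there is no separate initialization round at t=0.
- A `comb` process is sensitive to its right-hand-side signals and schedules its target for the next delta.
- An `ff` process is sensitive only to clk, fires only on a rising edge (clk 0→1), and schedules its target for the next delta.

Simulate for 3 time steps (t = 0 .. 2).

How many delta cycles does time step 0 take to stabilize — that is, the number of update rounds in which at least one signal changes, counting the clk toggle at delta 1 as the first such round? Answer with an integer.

t=0 Δ0: s0=0 s1=1 s3=1 s5=1 clk=0 s2=1 s4=0
  Δ1: clk:0→1
  Δ2: s2:1→0
  Δ3: s5:1→0
  Δ4: s0:0→1
  (4Δ to stable)
t=1 Δ0: s0=1 s1=1 s3=1 s5=0 clk=1 s2=0 s4=0
  Δ1: clk:1→0
  (1Δ to stable)
t=2 Δ0: s0=1 s1=1 s3=1 s5=0 clk=0 s2=0 s4=0
  Δ1: clk:0→1
  (1Δ to stable)

4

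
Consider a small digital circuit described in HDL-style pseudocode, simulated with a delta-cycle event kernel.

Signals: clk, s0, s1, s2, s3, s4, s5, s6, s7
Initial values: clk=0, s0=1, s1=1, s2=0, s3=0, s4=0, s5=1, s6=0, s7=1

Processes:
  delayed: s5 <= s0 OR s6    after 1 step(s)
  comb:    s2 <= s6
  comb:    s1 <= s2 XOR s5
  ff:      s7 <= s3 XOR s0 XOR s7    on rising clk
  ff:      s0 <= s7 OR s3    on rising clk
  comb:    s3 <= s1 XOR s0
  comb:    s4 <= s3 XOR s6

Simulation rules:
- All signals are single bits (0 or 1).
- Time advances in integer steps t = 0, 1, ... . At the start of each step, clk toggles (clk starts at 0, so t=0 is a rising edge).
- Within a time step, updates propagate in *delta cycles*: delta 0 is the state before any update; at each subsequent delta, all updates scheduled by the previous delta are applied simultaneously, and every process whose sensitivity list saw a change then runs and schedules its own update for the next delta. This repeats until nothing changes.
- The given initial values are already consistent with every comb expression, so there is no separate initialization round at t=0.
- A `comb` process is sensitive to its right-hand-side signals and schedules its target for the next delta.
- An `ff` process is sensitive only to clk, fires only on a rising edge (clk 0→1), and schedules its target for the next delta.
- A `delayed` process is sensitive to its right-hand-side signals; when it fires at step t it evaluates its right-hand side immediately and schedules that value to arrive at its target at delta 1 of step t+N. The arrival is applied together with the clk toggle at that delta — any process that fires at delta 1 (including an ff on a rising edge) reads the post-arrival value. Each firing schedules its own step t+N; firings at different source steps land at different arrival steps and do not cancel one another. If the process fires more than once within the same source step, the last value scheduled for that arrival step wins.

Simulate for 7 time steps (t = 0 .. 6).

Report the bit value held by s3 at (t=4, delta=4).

1

t0.Δ0 s5=1 s2=0 s7=1 s3=0 s6=0 clk=0 s0=1 s1=1 s4=0
t0.Δ1 s5=1 s2=0 s7=1 s3=0 s6=0 clk=1 s0=1 s1=1 s4=0
t0.Δ2 s5=1 s2=0 s7=0 s3=0 s6=0 clk=1 s0=1 s1=1 s4=0
t1.Δ0 s5=1 s2=0 s7=0 s3=0 s6=0 clk=1 s0=1 s1=1 s4=0
t1.Δ1 s5=1 s2=0 s7=0 s3=0 s6=0 clk=0 s0=1 s1=1 s4=0
t2.Δ0 s5=1 s2=0 s7=0 s3=0 s6=0 clk=0 s0=1 s1=1 s4=0
t2.Δ1 s5=1 s2=0 s7=0 s3=0 s6=0 clk=1 s0=1 s1=1 s4=0
t2.Δ2 s5=1 s2=0 s7=1 s3=0 s6=0 clk=1 s0=0 s1=1 s4=0
t2.Δ3 s5=1 s2=0 s7=1 s3=1 s6=0 clk=1 s0=0 s1=1 s4=0
t2.Δ4 s5=1 s2=0 s7=1 s3=1 s6=0 clk=1 s0=0 s1=1 s4=1
t3.Δ0 s5=1 s2=0 s7=1 s3=1 s6=0 clk=1 s0=0 s1=1 s4=1
t3.Δ1 s5=0 s2=0 s7=1 s3=1 s6=0 clk=0 s0=0 s1=1 s4=1
t3.Δ2 s5=0 s2=0 s7=1 s3=1 s6=0 clk=0 s0=0 s1=0 s4=1
t3.Δ3 s5=0 s2=0 s7=1 s3=0 s6=0 clk=0 s0=0 s1=0 s4=1
t3.Δ4 s5=0 s2=0 s7=1 s3=0 s6=0 clk=0 s0=0 s1=0 s4=0
t4.Δ0 s5=0 s2=0 s7=1 s3=0 s6=0 clk=0 s0=0 s1=0 s4=0
t4.Δ1 s5=0 s2=0 s7=1 s3=0 s6=0 clk=1 s0=0 s1=0 s4=0
t4.Δ2 s5=0 s2=0 s7=1 s3=0 s6=0 clk=1 s0=1 s1=0 s4=0
t4.Δ3 s5=0 s2=0 s7=1 s3=1 s6=0 clk=1 s0=1 s1=0 s4=0
t4.Δ4 s5=0 s2=0 s7=1 s3=1 s6=0 clk=1 s0=1 s1=0 s4=1
t5.Δ0 s5=0 s2=0 s7=1 s3=1 s6=0 clk=1 s0=1 s1=0 s4=1
t5.Δ1 s5=1 s2=0 s7=1 s3=1 s6=0 clk=0 s0=1 s1=0 s4=1
t5.Δ2 s5=1 s2=0 s7=1 s3=1 s6=0 clk=0 s0=1 s1=1 s4=1
t5.Δ3 s5=1 s2=0 s7=1 s3=0 s6=0 clk=0 s0=1 s1=1 s4=1
t5.Δ4 s5=1 s2=0 s7=1 s3=0 s6=0 clk=0 s0=1 s1=1 s4=0
t6.Δ0 s5=1 s2=0 s7=1 s3=0 s6=0 clk=0 s0=1 s1=1 s4=0
t6.Δ1 s5=1 s2=0 s7=1 s3=0 s6=0 clk=1 s0=1 s1=1 s4=0
t6.Δ2 s5=1 s2=0 s7=0 s3=0 s6=0 clk=1 s0=1 s1=1 s4=0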